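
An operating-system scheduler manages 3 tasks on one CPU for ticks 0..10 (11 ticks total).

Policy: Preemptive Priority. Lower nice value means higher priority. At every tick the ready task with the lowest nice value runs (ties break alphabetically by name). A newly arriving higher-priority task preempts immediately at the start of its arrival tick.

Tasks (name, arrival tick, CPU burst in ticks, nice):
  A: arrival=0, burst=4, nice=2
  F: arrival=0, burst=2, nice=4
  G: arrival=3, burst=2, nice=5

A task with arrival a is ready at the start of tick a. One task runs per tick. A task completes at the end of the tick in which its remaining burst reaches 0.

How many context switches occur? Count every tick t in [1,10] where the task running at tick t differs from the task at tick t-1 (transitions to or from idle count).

t=0: ready={A,F} → run A
t=1: ready={A,F} → run A
t=2: ready={A,F} → run A
t=3: ready={A,F,G} → run A
t=4: ready={F,G} → run F
t=5: ready={F,G} → run F
t=6: ready={G} → run G
t=7: ready={G} → run G
t=8: (idle)
t=9: (idle)
t=10: (idle)

context switches = 3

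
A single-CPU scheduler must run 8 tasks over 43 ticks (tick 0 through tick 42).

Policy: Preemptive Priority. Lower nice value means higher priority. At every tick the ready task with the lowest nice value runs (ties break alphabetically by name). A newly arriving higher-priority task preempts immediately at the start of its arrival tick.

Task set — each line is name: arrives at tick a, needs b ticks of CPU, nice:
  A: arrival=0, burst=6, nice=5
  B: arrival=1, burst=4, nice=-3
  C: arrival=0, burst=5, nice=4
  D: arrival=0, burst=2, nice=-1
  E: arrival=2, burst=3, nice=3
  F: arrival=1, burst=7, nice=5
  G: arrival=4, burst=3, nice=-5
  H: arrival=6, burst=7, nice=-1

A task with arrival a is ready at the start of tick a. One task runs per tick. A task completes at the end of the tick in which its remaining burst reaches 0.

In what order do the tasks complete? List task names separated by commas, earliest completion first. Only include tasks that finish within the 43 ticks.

completion order = G, B, D, H, E, C, A, F

t=0: ready={A,C,D} → run D
t=1: ready={A,B,C,D,F} → run B
t=2: ready={A,B,C,D,E,F} → run B
t=3: ready={A,B,C,D,E,F} → run B
t=4: ready={A,B,C,D,E,F,G} → run G
t=5: ready={A,B,C,D,E,F,G} → run G
t=6: ready={A,B,C,D,E,F,G,H} → run G
t=7: ready={A,B,C,D,E,F,H} → run B
t=8: ready={A,C,D,E,F,H} → run D
t=9: ready={A,C,E,F,H} → run H
t=10: ready={A,C,E,F,H} → run H
t=11: ready={A,C,E,F,H} → run H
t=12: ready={A,C,E,F,H} → run H
t=13: ready={A,C,E,F,H} → run H
t=14: ready={A,C,E,F,H} → run H
t=15: ready={A,C,E,F,H} → run H
t=16: ready={A,C,E,F} → run E
t=17: ready={A,C,E,F} → run E
t=18: ready={A,C,E,F} → run E
t=19: ready={A,C,F} → run C
t=20: ready={A,C,F} → run C
t=21: ready={A,C,F} → run C
t=22: ready={A,C,F} → run C
t=23: ready={A,C,F} → run C
t=24: ready={A,F} → run A
t=25: ready={A,F} → run A
t=26: ready={A,F} → run A
t=27: ready={A,F} → run A
t=28: ready={A,F} → run A
t=29: ready={A,F} → run A
t=30: ready={F} → run F
t=31: ready={F} → run F
t=32: ready={F} → run F
t=33: ready={F} → run F
t=34: ready={F} → run F
t=35: ready={F} → run F
t=36: ready={F} → run F
t=37: (idle)
t=38: (idle)
t=39: (idle)
t=40: (idle)
t=41: (idle)
t=42: (idle)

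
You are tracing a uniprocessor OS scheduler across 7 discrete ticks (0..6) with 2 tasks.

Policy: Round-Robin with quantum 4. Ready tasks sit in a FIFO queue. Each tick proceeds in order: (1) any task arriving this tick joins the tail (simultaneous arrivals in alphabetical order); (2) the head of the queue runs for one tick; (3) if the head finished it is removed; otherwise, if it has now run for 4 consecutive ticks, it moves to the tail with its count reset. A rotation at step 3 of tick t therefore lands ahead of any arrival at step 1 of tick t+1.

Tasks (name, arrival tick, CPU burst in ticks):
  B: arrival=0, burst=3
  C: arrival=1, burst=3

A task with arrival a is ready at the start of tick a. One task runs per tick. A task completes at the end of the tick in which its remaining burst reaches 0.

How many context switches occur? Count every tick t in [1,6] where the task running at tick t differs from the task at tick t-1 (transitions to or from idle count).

t=0: queue=[B] q_used=0 → run B
t=1: queue=[B,C] q_used=1 → run B
t=2: queue=[B,C] q_used=2 → run B
t=3: queue=[C] q_used=0 → run C
t=4: queue=[C] q_used=1 → run C
t=5: queue=[C] q_used=2 → run C
t=6: (idle)

context switches = 2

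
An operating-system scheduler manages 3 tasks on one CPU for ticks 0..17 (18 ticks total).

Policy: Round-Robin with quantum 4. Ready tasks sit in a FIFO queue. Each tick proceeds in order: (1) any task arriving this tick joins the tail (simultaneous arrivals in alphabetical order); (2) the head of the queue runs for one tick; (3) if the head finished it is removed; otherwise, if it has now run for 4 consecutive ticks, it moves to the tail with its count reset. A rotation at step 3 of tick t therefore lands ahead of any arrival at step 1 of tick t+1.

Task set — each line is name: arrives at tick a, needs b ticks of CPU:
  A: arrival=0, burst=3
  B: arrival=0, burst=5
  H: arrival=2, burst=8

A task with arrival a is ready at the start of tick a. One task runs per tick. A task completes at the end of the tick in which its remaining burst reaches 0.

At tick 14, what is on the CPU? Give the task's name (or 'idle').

running at tick 14 = H

t=0: queue=[A,B] q_used=0 → run A
t=1: queue=[A,B] q_used=1 → run A
t=2: queue=[A,B,H] q_used=2 → run A
t=3: queue=[B,H] q_used=0 → run B
t=4: queue=[B,H] q_used=1 → run B
t=5: queue=[B,H] q_used=2 → run B
t=6: queue=[B,H] q_used=3 → run B
t=7: queue=[H,B] q_used=0 → run H
t=8: queue=[H,B] q_used=1 → run H
t=9: queue=[H,B] q_used=2 → run H
t=10: queue=[H,B] q_used=3 → run H
t=11: queue=[B,H] q_used=0 → run B
t=12: queue=[H] q_used=0 → run H
t=13: queue=[H] q_used=1 → run H
t=14: queue=[H] q_used=2 → run H
t=15: queue=[H] q_used=3 → run H
t=16: (idle)
t=17: (idle)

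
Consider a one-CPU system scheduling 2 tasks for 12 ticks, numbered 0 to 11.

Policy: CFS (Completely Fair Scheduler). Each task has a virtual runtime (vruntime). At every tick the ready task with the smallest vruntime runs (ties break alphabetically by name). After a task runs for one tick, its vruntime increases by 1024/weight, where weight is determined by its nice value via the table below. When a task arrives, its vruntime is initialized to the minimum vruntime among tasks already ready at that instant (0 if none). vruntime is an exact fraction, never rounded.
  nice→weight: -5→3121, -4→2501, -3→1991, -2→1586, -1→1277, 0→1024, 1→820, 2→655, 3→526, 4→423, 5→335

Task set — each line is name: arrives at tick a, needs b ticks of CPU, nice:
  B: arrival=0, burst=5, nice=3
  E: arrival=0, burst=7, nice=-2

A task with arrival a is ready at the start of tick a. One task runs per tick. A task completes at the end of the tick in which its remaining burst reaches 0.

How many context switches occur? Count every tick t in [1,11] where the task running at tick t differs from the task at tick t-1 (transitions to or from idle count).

t=0: vr[B=0 E=0] → run B
t=1: vr[B=512/263 E=0] → run E
t=2: vr[B=512/263 E=512/793] → run E
t=3: vr[B=512/263 E=1024/793] → run E
t=4: vr[B=512/263 E=1536/793] → run E
t=5: vr[B=512/263 E=2048/793] → run B
t=6: vr[B=1024/263 E=2048/793] → run E
t=7: vr[B=1024/263 E=2560/793] → run E
t=8: vr[B=1024/263 E=3072/793] → run E
t=9: vr[B=1024/263] → run B
t=10: vr[B=1536/263] → run B
t=11: vr[B=2048/263] → run B

context switches = 4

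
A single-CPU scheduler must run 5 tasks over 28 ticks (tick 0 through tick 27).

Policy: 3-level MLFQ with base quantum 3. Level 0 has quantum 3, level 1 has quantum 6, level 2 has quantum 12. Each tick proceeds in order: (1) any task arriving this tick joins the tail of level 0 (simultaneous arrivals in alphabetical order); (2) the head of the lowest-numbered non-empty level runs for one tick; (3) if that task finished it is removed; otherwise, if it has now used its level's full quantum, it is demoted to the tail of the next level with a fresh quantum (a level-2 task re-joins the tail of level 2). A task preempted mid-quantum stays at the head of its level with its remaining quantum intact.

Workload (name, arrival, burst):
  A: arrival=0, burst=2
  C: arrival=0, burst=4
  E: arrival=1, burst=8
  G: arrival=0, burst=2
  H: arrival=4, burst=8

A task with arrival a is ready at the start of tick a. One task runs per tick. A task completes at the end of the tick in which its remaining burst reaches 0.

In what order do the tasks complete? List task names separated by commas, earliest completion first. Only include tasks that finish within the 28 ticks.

t=0: L0/L1/L2 = ACG/-/- → run A
t=1: L0/L1/L2 = ACGE/-/- → run A
t=2: L0/L1/L2 = CGE/-/- → run C
t=3: L0/L1/L2 = CGE/-/- → run C
t=4: L0/L1/L2 = CGEH/-/- → run C
t=5: L0/L1/L2 = GEH/C/- → run G
t=6: L0/L1/L2 = GEH/C/- → run G
t=7: L0/L1/L2 = EH/C/- → run E
t=8: L0/L1/L2 = EH/C/- → run E
t=9: L0/L1/L2 = EH/C/- → run E
t=10: L0/L1/L2 = H/CE/- → run H
t=11: L0/L1/L2 = H/CE/- → run H
t=12: L0/L1/L2 = H/CE/- → run H
t=13: L0/L1/L2 = -/CEH/- → run C
t=14: L0/L1/L2 = -/EH/- → run E
t=15: L0/L1/L2 = -/EH/- → run E
t=16: L0/L1/L2 = -/EH/- → run E
t=17: L0/L1/L2 = -/EH/- → run E
t=18: L0/L1/L2 = -/EH/- → run E
t=19: L0/L1/L2 = -/H/- → run H
t=20: L0/L1/L2 = -/H/- → run H
t=21: L0/L1/L2 = -/H/- → run H
t=22: L0/L1/L2 = -/H/- → run H
t=23: L0/L1/L2 = -/H/- → run H
t=24: (idle)
t=25: (idle)
t=26: (idle)
t=27: (idle)

completion order = A, G, C, E, H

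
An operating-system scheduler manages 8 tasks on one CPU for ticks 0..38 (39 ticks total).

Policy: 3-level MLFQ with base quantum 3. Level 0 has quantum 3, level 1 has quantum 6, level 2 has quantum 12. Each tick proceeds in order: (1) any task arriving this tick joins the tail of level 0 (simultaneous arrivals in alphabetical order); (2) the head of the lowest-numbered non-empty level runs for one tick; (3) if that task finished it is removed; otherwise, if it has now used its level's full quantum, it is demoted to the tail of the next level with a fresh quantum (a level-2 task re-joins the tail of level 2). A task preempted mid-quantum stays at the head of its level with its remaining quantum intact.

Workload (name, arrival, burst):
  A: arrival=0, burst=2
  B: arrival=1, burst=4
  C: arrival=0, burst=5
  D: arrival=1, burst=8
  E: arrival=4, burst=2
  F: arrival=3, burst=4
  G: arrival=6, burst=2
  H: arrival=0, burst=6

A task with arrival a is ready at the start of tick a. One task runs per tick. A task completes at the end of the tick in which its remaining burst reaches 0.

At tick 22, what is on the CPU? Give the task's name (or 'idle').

t=0: L0/L1/L2 = ACH/-/- → run A
t=1: L0/L1/L2 = ACHBD/-/- → run A
t=2: L0/L1/L2 = CHBD/-/- → run C
t=3: L0/L1/L2 = CHBDF/-/- → run C
t=4: L0/L1/L2 = CHBDFE/-/- → run C
t=5: L0/L1/L2 = HBDFE/C/- → run H
t=6: L0/L1/L2 = HBDFEG/C/- → run H
t=7: L0/L1/L2 = HBDFEG/C/- → run H
t=8: L0/L1/L2 = BDFEG/CH/- → run B
t=9: L0/L1/L2 = BDFEG/CH/- → run B
t=10: L0/L1/L2 = BDFEG/CH/- → run B
t=11: L0/L1/L2 = DFEG/CHB/- → run D
t=12: L0/L1/L2 = DFEG/CHB/- → run D
t=13: L0/L1/L2 = DFEG/CHB/- → run D
t=14: L0/L1/L2 = FEG/CHBD/- → run F
t=15: L0/L1/L2 = FEG/CHBD/- → run F
t=16: L0/L1/L2 = FEG/CHBD/- → run F
t=17: L0/L1/L2 = EG/CHBDF/- → run E
t=18: L0/L1/L2 = EG/CHBDF/- → run E
t=19: L0/L1/L2 = G/CHBDF/- → run G
t=20: L0/L1/L2 = G/CHBDF/- → run G
t=21: L0/L1/L2 = -/CHBDF/- → run C
t=22: L0/L1/L2 = -/CHBDF/- → run C
t=23: L0/L1/L2 = -/HBDF/- → run H
t=24: L0/L1/L2 = -/HBDF/- → run H
t=25: L0/L1/L2 = -/HBDF/- → run H
t=26: L0/L1/L2 = -/BDF/- → run B
t=27: L0/L1/L2 = -/DF/- → run D
t=28: L0/L1/L2 = -/DF/- → run D
t=29: L0/L1/L2 = -/DF/- → run D
t=30: L0/L1/L2 = -/DF/- → run D
t=31: L0/L1/L2 = -/DF/- → run D
t=32: L0/L1/L2 = -/F/- → run F
t=33: (idle)
t=34: (idle)
t=35: (idle)
t=36: (idle)
t=37: (idle)
t=38: (idle)

running at tick 22 = C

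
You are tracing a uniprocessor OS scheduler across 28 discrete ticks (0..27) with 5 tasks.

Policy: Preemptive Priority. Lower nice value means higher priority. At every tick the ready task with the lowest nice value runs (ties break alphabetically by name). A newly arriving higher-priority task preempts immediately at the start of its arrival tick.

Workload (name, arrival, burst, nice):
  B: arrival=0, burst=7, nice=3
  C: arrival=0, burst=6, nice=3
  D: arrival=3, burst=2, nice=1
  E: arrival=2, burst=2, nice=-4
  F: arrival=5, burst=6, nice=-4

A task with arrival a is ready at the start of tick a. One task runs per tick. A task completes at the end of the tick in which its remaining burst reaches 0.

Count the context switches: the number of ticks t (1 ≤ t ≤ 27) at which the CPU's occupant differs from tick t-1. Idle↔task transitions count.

context switches = 7

t=0: ready={B,C} → run B
t=1: ready={B,C} → run B
t=2: ready={B,C,E} → run E
t=3: ready={B,C,D,E} → run E
t=4: ready={B,C,D} → run D
t=5: ready={B,C,D,F} → run F
t=6: ready={B,C,D,F} → run F
t=7: ready={B,C,D,F} → run F
t=8: ready={B,C,D,F} → run F
t=9: ready={B,C,D,F} → run F
t=10: ready={B,C,D,F} → run F
t=11: ready={B,C,D} → run D
t=12: ready={B,C} → run B
t=13: ready={B,C} → run B
t=14: ready={B,C} → run B
t=15: ready={B,C} → run B
t=16: ready={B,C} → run B
t=17: ready={C} → run C
t=18: ready={C} → run C
t=19: ready={C} → run C
t=20: ready={C} → run C
t=21: ready={C} → run C
t=22: ready={C} → run C
t=23: (idle)
t=24: (idle)
t=25: (idle)
t=26: (idle)
t=27: (idle)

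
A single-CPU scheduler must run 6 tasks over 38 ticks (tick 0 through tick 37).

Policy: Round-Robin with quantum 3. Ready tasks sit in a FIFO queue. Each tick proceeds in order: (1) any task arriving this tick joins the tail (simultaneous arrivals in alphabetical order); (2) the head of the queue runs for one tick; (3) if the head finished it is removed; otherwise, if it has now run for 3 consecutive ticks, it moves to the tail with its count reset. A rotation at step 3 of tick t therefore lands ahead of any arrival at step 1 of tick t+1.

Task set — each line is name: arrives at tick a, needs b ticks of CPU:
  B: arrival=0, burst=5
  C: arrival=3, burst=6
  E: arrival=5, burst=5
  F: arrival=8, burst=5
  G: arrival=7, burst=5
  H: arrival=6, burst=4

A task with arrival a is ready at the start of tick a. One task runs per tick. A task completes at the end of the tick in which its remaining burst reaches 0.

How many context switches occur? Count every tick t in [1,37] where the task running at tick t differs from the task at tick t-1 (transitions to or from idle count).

context switches = 11

t=0: queue=[B] q_used=0 → run B
t=1: queue=[B] q_used=1 → run B
t=2: queue=[B] q_used=2 → run B
t=3: queue=[B,C] q_used=0 → run B
t=4: queue=[B,C] q_used=1 → run B
t=5: queue=[C,E] q_used=0 → run C
t=6: queue=[C,E,H] q_used=1 → run C
t=7: queue=[C,E,H,G] q_used=2 → run C
t=8: queue=[E,H,G,C,F] q_used=0 → run E
t=9: queue=[E,H,G,C,F] q_used=1 → run E
t=10: queue=[E,H,G,C,F] q_used=2 → run E
t=11: queue=[H,G,C,F,E] q_used=0 → run H
t=12: queue=[H,G,C,F,E] q_used=1 → run H
t=13: queue=[H,G,C,F,E] q_used=2 → run H
t=14: queue=[G,C,F,E,H] q_used=0 → run G
t=15: queue=[G,C,F,E,H] q_used=1 → run G
t=16: queue=[G,C,F,E,H] q_used=2 → run G
t=17: queue=[C,F,E,H,G] q_used=0 → run C
t=18: queue=[C,F,E,H,G] q_used=1 → run C
t=19: queue=[C,F,E,H,G] q_used=2 → run C
t=20: queue=[F,E,H,G] q_used=0 → run F
t=21: queue=[F,E,H,G] q_used=1 → run F
t=22: queue=[F,E,H,G] q_used=2 → run F
t=23: queue=[E,H,G,F] q_used=0 → run E
t=24: queue=[E,H,G,F] q_used=1 → run E
t=25: queue=[H,G,F] q_used=0 → run H
t=26: queue=[G,F] q_used=0 → run G
t=27: queue=[G,F] q_used=1 → run G
t=28: queue=[F] q_used=0 → run F
t=29: queue=[F] q_used=1 → run F
t=30: (idle)
t=31: (idle)
t=32: (idle)
t=33: (idle)
t=34: (idle)
t=35: (idle)
t=36: (idle)
t=37: (idle)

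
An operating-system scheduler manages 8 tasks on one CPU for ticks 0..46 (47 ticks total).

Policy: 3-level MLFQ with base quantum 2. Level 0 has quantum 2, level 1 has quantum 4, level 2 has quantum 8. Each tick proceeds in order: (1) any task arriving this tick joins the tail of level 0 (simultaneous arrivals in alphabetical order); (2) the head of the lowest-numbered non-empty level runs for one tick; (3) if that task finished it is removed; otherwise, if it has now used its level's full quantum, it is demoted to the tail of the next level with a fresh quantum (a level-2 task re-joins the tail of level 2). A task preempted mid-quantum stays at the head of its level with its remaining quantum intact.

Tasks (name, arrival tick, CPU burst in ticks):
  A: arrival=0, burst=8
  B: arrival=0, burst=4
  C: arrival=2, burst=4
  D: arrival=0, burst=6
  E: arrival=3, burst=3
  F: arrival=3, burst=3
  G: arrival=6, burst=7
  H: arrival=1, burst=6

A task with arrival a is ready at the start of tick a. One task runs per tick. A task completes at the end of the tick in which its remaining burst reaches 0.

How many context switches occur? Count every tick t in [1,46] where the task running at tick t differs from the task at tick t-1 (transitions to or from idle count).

context switches = 18

t=0: L0/L1/L2 = ABD/-/- → run A
t=1: L0/L1/L2 = ABDH/-/- → run A
t=2: L0/L1/L2 = BDHC/A/- → run B
t=3: L0/L1/L2 = BDHCEF/A/- → run B
t=4: L0/L1/L2 = DHCEF/AB/- → run D
t=5: L0/L1/L2 = DHCEF/AB/- → run D
t=6: L0/L1/L2 = HCEFG/ABD/- → run H
t=7: L0/L1/L2 = HCEFG/ABD/- → run H
t=8: L0/L1/L2 = CEFG/ABDH/- → run C
t=9: L0/L1/L2 = CEFG/ABDH/- → run C
t=10: L0/L1/L2 = EFG/ABDHC/- → run E
t=11: L0/L1/L2 = EFG/ABDHC/- → run E
t=12: L0/L1/L2 = FG/ABDHCE/- → run F
t=13: L0/L1/L2 = FG/ABDHCE/- → run F
t=14: L0/L1/L2 = G/ABDHCEF/- → run G
t=15: L0/L1/L2 = G/ABDHCEF/- → run G
t=16: L0/L1/L2 = -/ABDHCEFG/- → run A
t=17: L0/L1/L2 = -/ABDHCEFG/- → run A
t=18: L0/L1/L2 = -/ABDHCEFG/- → run A
t=19: L0/L1/L2 = -/ABDHCEFG/- → run A
t=20: L0/L1/L2 = -/BDHCEFG/A → run B
t=21: L0/L1/L2 = -/BDHCEFG/A → run B
t=22: L0/L1/L2 = -/DHCEFG/A → run D
t=23: L0/L1/L2 = -/DHCEFG/A → run D
t=24: L0/L1/L2 = -/DHCEFG/A → run D
t=25: L0/L1/L2 = -/DHCEFG/A → run D
t=26: L0/L1/L2 = -/HCEFG/A → run H
t=27: L0/L1/L2 = -/HCEFG/A → run H
t=28: L0/L1/L2 = -/HCEFG/A → run H
t=29: L0/L1/L2 = -/HCEFG/A → run H
t=30: L0/L1/L2 = -/CEFG/A → run C
t=31: L0/L1/L2 = -/CEFG/A → run C
t=32: L0/L1/L2 = -/EFG/A → run E
t=33: L0/L1/L2 = -/FG/A → run F
t=34: L0/L1/L2 = -/G/A → run G
t=35: L0/L1/L2 = -/G/A → run G
t=36: L0/L1/L2 = -/G/A → run G
t=37: L0/L1/L2 = -/G/A → run G
t=38: L0/L1/L2 = -/-/AG → run A
t=39: L0/L1/L2 = -/-/AG → run A
t=40: L0/L1/L2 = -/-/G → run G
t=41: (idle)
t=42: (idle)
t=43: (idle)
t=44: (idle)
t=45: (idle)
t=46: (idle)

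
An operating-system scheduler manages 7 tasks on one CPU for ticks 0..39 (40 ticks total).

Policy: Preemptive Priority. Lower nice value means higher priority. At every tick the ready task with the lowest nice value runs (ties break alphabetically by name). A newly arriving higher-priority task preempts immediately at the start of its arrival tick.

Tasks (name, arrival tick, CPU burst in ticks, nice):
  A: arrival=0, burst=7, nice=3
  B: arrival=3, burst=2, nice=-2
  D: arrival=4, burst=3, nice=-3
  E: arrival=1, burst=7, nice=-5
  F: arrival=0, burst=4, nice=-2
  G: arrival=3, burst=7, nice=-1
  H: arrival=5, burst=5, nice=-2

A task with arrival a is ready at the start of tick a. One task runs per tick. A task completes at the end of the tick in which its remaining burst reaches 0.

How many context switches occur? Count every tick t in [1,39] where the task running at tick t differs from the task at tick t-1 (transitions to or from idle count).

context switches = 8

t=0: ready={A,F} → run F
t=1: ready={A,E,F} → run E
t=2: ready={A,E,F} → run E
t=3: ready={A,B,E,F,G} → run E
t=4: ready={A,B,D,E,F,G} → run E
t=5: ready={A,B,D,E,F,G,H} → run E
t=6: ready={A,B,D,E,F,G,H} → run E
t=7: ready={A,B,D,E,F,G,H} → run E
t=8: ready={A,B,D,F,G,H} → run D
t=9: ready={A,B,D,F,G,H} → run D
t=10: ready={A,B,D,F,G,H} → run D
t=11: ready={A,B,F,G,H} → run B
t=12: ready={A,B,F,G,H} → run B
t=13: ready={A,F,G,H} → run F
t=14: ready={A,F,G,H} → run F
t=15: ready={A,F,G,H} → run F
t=16: ready={A,G,H} → run H
t=17: ready={A,G,H} → run H
t=18: ready={A,G,H} → run H
t=19: ready={A,G,H} → run H
t=20: ready={A,G,H} → run H
t=21: ready={A,G} → run G
t=22: ready={A,G} → run G
t=23: ready={A,G} → run G
t=24: ready={A,G} → run G
t=25: ready={A,G} → run G
t=26: ready={A,G} → run G
t=27: ready={A,G} → run G
t=28: ready={A} → run A
t=29: ready={A} → run A
t=30: ready={A} → run A
t=31: ready={A} → run A
t=32: ready={A} → run A
t=33: ready={A} → run A
t=34: ready={A} → run A
t=35: (idle)
t=36: (idle)
t=37: (idle)
t=38: (idle)
t=39: (idle)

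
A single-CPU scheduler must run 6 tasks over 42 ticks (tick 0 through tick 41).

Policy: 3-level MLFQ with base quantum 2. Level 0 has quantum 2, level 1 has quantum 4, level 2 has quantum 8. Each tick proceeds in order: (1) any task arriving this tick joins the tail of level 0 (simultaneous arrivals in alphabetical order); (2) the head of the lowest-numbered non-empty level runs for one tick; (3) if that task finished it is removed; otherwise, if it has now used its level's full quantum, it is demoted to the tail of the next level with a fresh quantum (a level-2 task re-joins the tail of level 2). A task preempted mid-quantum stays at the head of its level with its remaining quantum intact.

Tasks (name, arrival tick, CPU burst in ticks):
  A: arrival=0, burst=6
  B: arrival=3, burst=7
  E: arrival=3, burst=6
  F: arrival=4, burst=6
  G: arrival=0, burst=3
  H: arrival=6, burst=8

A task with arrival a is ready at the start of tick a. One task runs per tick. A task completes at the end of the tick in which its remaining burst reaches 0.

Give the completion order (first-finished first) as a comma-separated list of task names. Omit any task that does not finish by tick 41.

t=0: L0/L1/L2 = AG/-/- → run A
t=1: L0/L1/L2 = AG/-/- → run A
t=2: L0/L1/L2 = G/A/- → run G
t=3: L0/L1/L2 = GBE/A/- → run G
t=4: L0/L1/L2 = BEF/AG/- → run B
t=5: L0/L1/L2 = BEF/AG/- → run B
t=6: L0/L1/L2 = EFH/AGB/- → run E
t=7: L0/L1/L2 = EFH/AGB/- → run E
t=8: L0/L1/L2 = FH/AGBE/- → run F
t=9: L0/L1/L2 = FH/AGBE/- → run F
t=10: L0/L1/L2 = H/AGBEF/- → run H
t=11: L0/L1/L2 = H/AGBEF/- → run H
t=12: L0/L1/L2 = -/AGBEFH/- → run A
t=13: L0/L1/L2 = -/AGBEFH/- → run A
t=14: L0/L1/L2 = -/AGBEFH/- → run A
t=15: L0/L1/L2 = -/AGBEFH/- → run A
t=16: L0/L1/L2 = -/GBEFH/- → run G
t=17: L0/L1/L2 = -/BEFH/- → run B
t=18: L0/L1/L2 = -/BEFH/- → run B
t=19: L0/L1/L2 = -/BEFH/- → run B
t=20: L0/L1/L2 = -/BEFH/- → run B
t=21: L0/L1/L2 = -/EFH/B → run E
t=22: L0/L1/L2 = -/EFH/B → run E
t=23: L0/L1/L2 = -/EFH/B → run E
t=24: L0/L1/L2 = -/EFH/B → run E
t=25: L0/L1/L2 = -/FH/B → run F
t=26: L0/L1/L2 = -/FH/B → run F
t=27: L0/L1/L2 = -/FH/B → run F
t=28: L0/L1/L2 = -/FH/B → run F
t=29: L0/L1/L2 = -/H/B → run H
t=30: L0/L1/L2 = -/H/B → run H
t=31: L0/L1/L2 = -/H/B → run H
t=32: L0/L1/L2 = -/H/B → run H
t=33: L0/L1/L2 = -/-/BH → run B
t=34: L0/L1/L2 = -/-/H → run H
t=35: L0/L1/L2 = -/-/H → run H
t=36: (idle)
t=37: (idle)
t=38: (idle)
t=39: (idle)
t=40: (idle)
t=41: (idle)

completion order = A, G, E, F, B, H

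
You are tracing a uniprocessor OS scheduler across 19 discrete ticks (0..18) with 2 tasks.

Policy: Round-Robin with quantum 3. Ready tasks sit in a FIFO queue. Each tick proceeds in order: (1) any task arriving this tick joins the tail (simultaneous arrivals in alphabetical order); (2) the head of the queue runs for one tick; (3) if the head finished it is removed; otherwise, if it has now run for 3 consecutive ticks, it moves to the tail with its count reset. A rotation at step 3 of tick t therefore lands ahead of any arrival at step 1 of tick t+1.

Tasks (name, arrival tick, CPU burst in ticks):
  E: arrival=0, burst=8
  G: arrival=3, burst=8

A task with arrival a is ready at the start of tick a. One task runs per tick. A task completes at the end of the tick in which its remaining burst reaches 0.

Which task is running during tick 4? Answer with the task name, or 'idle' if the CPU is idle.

running at tick 4 = E

t=0: queue=[E] q_used=0 → run E
t=1: queue=[E] q_used=1 → run E
t=2: queue=[E] q_used=2 → run E
t=3: queue=[E,G] q_used=0 → run E
t=4: queue=[E,G] q_used=1 → run E
t=5: queue=[E,G] q_used=2 → run E
t=6: queue=[G,E] q_used=0 → run G
t=7: queue=[G,E] q_used=1 → run G
t=8: queue=[G,E] q_used=2 → run G
t=9: queue=[E,G] q_used=0 → run E
t=10: queue=[E,G] q_used=1 → run E
t=11: queue=[G] q_used=0 → run G
t=12: queue=[G] q_used=1 → run G
t=13: queue=[G] q_used=2 → run G
t=14: queue=[G] q_used=0 → run G
t=15: queue=[G] q_used=1 → run G
t=16: (idle)
t=17: (idle)
t=18: (idle)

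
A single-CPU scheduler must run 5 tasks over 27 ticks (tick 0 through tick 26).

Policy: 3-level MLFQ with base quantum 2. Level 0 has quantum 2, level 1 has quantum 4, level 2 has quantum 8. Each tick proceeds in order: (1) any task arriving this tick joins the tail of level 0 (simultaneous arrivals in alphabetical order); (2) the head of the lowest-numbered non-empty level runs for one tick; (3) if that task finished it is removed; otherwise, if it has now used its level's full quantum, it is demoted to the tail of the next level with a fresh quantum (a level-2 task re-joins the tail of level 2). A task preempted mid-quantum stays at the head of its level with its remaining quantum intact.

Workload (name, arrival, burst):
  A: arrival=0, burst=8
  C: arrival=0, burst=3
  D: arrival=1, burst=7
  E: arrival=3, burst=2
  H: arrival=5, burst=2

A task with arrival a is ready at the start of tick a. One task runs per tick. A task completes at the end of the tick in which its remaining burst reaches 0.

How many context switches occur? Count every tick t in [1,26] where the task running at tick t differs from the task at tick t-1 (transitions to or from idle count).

t=0: L0/L1/L2 = AC/-/- → run A
t=1: L0/L1/L2 = ACD/-/- → run A
t=2: L0/L1/L2 = CD/A/- → run C
t=3: L0/L1/L2 = CDE/A/- → run C
t=4: L0/L1/L2 = DE/AC/- → run D
t=5: L0/L1/L2 = DEH/AC/- → run D
t=6: L0/L1/L2 = EH/ACD/- → run E
t=7: L0/L1/L2 = EH/ACD/- → run E
t=8: L0/L1/L2 = H/ACD/- → run H
t=9: L0/L1/L2 = H/ACD/- → run H
t=10: L0/L1/L2 = -/ACD/- → run A
t=11: L0/L1/L2 = -/ACD/- → run A
t=12: L0/L1/L2 = -/ACD/- → run A
t=13: L0/L1/L2 = -/ACD/- → run A
t=14: L0/L1/L2 = -/CD/A → run C
t=15: L0/L1/L2 = -/D/A → run D
t=16: L0/L1/L2 = -/D/A → run D
t=17: L0/L1/L2 = -/D/A → run D
t=18: L0/L1/L2 = -/D/A → run D
t=19: L0/L1/L2 = -/-/AD → run A
t=20: L0/L1/L2 = -/-/AD → run A
t=21: L0/L1/L2 = -/-/D → run D
t=22: (idle)
t=23: (idle)
t=24: (idle)
t=25: (idle)
t=26: (idle)

context switches = 10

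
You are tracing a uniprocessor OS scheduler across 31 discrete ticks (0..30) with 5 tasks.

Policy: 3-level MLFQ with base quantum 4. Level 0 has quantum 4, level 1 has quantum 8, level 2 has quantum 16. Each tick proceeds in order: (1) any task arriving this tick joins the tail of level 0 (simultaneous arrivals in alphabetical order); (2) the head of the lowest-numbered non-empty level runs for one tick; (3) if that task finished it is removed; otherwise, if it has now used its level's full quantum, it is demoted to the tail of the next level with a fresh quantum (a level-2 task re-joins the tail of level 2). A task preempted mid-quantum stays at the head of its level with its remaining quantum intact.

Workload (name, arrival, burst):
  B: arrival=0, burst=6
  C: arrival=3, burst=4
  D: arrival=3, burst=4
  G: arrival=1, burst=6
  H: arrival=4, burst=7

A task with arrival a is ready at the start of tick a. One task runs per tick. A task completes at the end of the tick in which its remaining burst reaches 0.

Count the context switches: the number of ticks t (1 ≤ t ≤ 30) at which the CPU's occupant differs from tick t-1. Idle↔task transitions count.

context switches = 8

t=0: L0/L1/L2 = B/-/- → run B
t=1: L0/L1/L2 = BG/-/- → run B
t=2: L0/L1/L2 = BG/-/- → run B
t=3: L0/L1/L2 = BGCD/-/- → run B
t=4: L0/L1/L2 = GCDH/B/- → run G
t=5: L0/L1/L2 = GCDH/B/- → run G
t=6: L0/L1/L2 = GCDH/B/- → run G
t=7: L0/L1/L2 = GCDH/B/- → run G
t=8: L0/L1/L2 = CDH/BG/- → run C
t=9: L0/L1/L2 = CDH/BG/- → run C
t=10: L0/L1/L2 = CDH/BG/- → run C
t=11: L0/L1/L2 = CDH/BG/- → run C
t=12: L0/L1/L2 = DH/BG/- → run D
t=13: L0/L1/L2 = DH/BG/- → run D
t=14: L0/L1/L2 = DH/BG/- → run D
t=15: L0/L1/L2 = DH/BG/- → run D
t=16: L0/L1/L2 = H/BG/- → run H
t=17: L0/L1/L2 = H/BG/- → run H
t=18: L0/L1/L2 = H/BG/- → run H
t=19: L0/L1/L2 = H/BG/- → run H
t=20: L0/L1/L2 = -/BGH/- → run B
t=21: L0/L1/L2 = -/BGH/- → run B
t=22: L0/L1/L2 = -/GH/- → run G
t=23: L0/L1/L2 = -/GH/- → run G
t=24: L0/L1/L2 = -/H/- → run H
t=25: L0/L1/L2 = -/H/- → run H
t=26: L0/L1/L2 = -/H/- → run H
t=27: (idle)
t=28: (idle)
t=29: (idle)
t=30: (idle)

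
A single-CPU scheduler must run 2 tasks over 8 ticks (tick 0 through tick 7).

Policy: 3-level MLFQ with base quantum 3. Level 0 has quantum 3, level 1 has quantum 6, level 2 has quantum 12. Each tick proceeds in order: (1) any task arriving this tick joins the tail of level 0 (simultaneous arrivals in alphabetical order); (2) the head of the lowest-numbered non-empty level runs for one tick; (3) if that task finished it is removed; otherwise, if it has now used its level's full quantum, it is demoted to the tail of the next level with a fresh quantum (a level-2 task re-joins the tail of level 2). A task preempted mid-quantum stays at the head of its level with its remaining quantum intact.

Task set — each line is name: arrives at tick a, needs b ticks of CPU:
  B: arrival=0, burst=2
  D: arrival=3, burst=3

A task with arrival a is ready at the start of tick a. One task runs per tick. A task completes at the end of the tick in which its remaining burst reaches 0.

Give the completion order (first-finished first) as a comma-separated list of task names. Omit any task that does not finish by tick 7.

completion order = B, D

t=0: L0/L1/L2 = B/-/- → run B
t=1: L0/L1/L2 = B/-/- → run B
t=2: (idle)
t=3: L0/L1/L2 = D/-/- → run D
t=4: L0/L1/L2 = D/-/- → run D
t=5: L0/L1/L2 = D/-/- → run D
t=6: (idle)
t=7: (idle)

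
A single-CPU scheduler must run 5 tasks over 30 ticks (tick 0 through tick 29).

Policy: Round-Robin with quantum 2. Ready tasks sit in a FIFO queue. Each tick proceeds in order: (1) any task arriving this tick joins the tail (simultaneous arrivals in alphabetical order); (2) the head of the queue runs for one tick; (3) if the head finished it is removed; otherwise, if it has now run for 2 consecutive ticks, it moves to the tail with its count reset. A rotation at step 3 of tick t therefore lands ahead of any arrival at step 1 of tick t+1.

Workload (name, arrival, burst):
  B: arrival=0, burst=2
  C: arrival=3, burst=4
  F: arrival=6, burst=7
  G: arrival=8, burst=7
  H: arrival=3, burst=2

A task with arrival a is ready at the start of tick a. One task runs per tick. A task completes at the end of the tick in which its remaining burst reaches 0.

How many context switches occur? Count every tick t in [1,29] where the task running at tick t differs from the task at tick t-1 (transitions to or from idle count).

context switches = 13

t=0: queue=[B] q_used=0 → run B
t=1: queue=[B] q_used=1 → run B
t=2: (idle)
t=3: queue=[C,H] q_used=0 → run C
t=4: queue=[C,H] q_used=1 → run C
t=5: queue=[H,C] q_used=0 → run H
t=6: queue=[H,C,F] q_used=1 → run H
t=7: queue=[C,F] q_used=0 → run C
t=8: queue=[C,F,G] q_used=1 → run C
t=9: queue=[F,G] q_used=0 → run F
t=10: queue=[F,G] q_used=1 → run F
t=11: queue=[G,F] q_used=0 → run G
t=12: queue=[G,F] q_used=1 → run G
t=13: queue=[F,G] q_used=0 → run F
t=14: queue=[F,G] q_used=1 → run F
t=15: queue=[G,F] q_used=0 → run G
t=16: queue=[G,F] q_used=1 → run G
t=17: queue=[F,G] q_used=0 → run F
t=18: queue=[F,G] q_used=1 → run F
t=19: queue=[G,F] q_used=0 → run G
t=20: queue=[G,F] q_used=1 → run G
t=21: queue=[F,G] q_used=0 → run F
t=22: queue=[G] q_used=0 → run G
t=23: (idle)
t=24: (idle)
t=25: (idle)
t=26: (idle)
t=27: (idle)
t=28: (idle)
t=29: (idle)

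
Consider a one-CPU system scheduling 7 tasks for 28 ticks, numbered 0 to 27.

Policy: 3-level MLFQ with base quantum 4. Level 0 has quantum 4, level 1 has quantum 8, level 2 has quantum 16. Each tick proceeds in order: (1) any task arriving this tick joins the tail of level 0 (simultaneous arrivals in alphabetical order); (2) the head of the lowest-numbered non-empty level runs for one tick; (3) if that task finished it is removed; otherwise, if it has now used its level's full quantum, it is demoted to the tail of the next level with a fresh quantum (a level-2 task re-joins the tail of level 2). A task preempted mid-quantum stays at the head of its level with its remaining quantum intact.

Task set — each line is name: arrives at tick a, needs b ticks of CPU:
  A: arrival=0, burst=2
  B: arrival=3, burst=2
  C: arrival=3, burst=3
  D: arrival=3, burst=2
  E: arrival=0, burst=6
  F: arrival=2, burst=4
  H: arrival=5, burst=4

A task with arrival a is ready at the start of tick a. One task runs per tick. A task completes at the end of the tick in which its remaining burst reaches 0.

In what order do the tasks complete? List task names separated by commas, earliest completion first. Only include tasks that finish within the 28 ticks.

t=0: L0/L1/L2 = AE/-/- → run A
t=1: L0/L1/L2 = AE/-/- → run A
t=2: L0/L1/L2 = EF/-/- → run E
t=3: L0/L1/L2 = EFBCD/-/- → run E
t=4: L0/L1/L2 = EFBCD/-/- → run E
t=5: L0/L1/L2 = EFBCDH/-/- → run E
t=6: L0/L1/L2 = FBCDH/E/- → run F
t=7: L0/L1/L2 = FBCDH/E/- → run F
t=8: L0/L1/L2 = FBCDH/E/- → run F
t=9: L0/L1/L2 = FBCDH/E/- → run F
t=10: L0/L1/L2 = BCDH/E/- → run B
t=11: L0/L1/L2 = BCDH/E/- → run B
t=12: L0/L1/L2 = CDH/E/- → run C
t=13: L0/L1/L2 = CDH/E/- → run C
t=14: L0/L1/L2 = CDH/E/- → run C
t=15: L0/L1/L2 = DH/E/- → run D
t=16: L0/L1/L2 = DH/E/- → run D
t=17: L0/L1/L2 = H/E/- → run H
t=18: L0/L1/L2 = H/E/- → run H
t=19: L0/L1/L2 = H/E/- → run H
t=20: L0/L1/L2 = H/E/- → run H
t=21: L0/L1/L2 = -/E/- → run E
t=22: L0/L1/L2 = -/E/- → run E
t=23: (idle)
t=24: (idle)
t=25: (idle)
t=26: (idle)
t=27: (idle)

completion order = A, F, B, C, D, H, E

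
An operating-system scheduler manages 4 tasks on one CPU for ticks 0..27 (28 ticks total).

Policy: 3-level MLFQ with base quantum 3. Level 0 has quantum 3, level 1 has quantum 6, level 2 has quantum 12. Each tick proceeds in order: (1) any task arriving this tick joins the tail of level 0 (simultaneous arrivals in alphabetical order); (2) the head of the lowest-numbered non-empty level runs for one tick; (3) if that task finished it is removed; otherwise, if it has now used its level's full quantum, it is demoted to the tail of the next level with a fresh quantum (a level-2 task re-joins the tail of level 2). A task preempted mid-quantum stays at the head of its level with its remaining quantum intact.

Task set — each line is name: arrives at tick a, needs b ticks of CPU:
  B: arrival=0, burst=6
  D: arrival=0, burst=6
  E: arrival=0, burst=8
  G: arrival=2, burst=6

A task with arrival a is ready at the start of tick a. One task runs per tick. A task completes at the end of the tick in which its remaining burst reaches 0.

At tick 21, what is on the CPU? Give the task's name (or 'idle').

running at tick 21 = E

t=0: L0/L1/L2 = BDE/-/- → run B
t=1: L0/L1/L2 = BDE/-/- → run B
t=2: L0/L1/L2 = BDEG/-/- → run B
t=3: L0/L1/L2 = DEG/B/- → run D
t=4: L0/L1/L2 = DEG/B/- → run D
t=5: L0/L1/L2 = DEG/B/- → run D
t=6: L0/L1/L2 = EG/BD/- → run E
t=7: L0/L1/L2 = EG/BD/- → run E
t=8: L0/L1/L2 = EG/BD/- → run E
t=9: L0/L1/L2 = G/BDE/- → run G
t=10: L0/L1/L2 = G/BDE/- → run G
t=11: L0/L1/L2 = G/BDE/- → run G
t=12: L0/L1/L2 = -/BDEG/- → run B
t=13: L0/L1/L2 = -/BDEG/- → run B
t=14: L0/L1/L2 = -/BDEG/- → run B
t=15: L0/L1/L2 = -/DEG/- → run D
t=16: L0/L1/L2 = -/DEG/- → run D
t=17: L0/L1/L2 = -/DEG/- → run D
t=18: L0/L1/L2 = -/EG/- → run E
t=19: L0/L1/L2 = -/EG/- → run E
t=20: L0/L1/L2 = -/EG/- → run E
t=21: L0/L1/L2 = -/EG/- → run E
t=22: L0/L1/L2 = -/EG/- → run E
t=23: L0/L1/L2 = -/G/- → run G
t=24: L0/L1/L2 = -/G/- → run G
t=25: L0/L1/L2 = -/G/- → run G
t=26: (idle)
t=27: (idle)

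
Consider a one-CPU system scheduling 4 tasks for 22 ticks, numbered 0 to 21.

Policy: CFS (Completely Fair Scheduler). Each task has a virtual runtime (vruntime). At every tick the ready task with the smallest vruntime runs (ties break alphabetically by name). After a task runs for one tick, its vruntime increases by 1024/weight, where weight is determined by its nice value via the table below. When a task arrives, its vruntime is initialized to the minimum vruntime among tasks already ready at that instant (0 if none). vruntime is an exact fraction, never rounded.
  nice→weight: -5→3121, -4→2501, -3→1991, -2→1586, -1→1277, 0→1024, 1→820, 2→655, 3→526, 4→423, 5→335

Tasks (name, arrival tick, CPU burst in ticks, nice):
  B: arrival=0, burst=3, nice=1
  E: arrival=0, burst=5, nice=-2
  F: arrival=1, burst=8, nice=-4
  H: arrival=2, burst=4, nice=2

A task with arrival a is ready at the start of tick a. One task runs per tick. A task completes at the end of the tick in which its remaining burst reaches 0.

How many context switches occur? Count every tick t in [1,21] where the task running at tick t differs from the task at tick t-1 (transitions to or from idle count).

t=0: vr[B=0 E=0] → run B
t=1: vr[B=256/205 E=0 F=0] → run E
t=2: vr[B=256/205 E=512/793 F=0 H=0] → run F
t=3: vr[B=256/205 E=512/793 F=1024/2501 H=0] → run H
t=4: vr[B=256/205 E=512/793 F=1024/2501 H=1024/655] → run F
t=5: vr[B=256/205 E=512/793 F=2048/2501 H=1024/655] → run E
t=6: vr[B=256/205 E=1024/793 F=2048/2501 H=1024/655] → run F
t=7: vr[B=256/205 E=1024/793 F=3072/2501 H=1024/655] → run F
t=8: vr[B=256/205 E=1024/793 F=4096/2501 H=1024/655] → run B
t=9: vr[B=512/205 E=1024/793 F=4096/2501 H=1024/655] → run E
t=10: vr[B=512/205 E=1536/793 F=4096/2501 H=1024/655] → run H
t=11: vr[B=512/205 E=1536/793 F=4096/2501 H=2048/655] → run F
t=12: vr[B=512/205 E=1536/793 F=5120/2501 H=2048/655] → run E
t=13: vr[B=512/205 E=2048/793 F=5120/2501 H=2048/655] → run F
t=14: vr[B=512/205 E=2048/793 F=6144/2501 H=2048/655] → run F
t=15: vr[B=512/205 E=2048/793 F=7168/2501 H=2048/655] → run B
t=16: vr[E=2048/793 F=7168/2501 H=2048/655] → run E
t=17: vr[F=7168/2501 H=2048/655] → run F
t=18: vr[H=2048/655] → run H
t=19: vr[H=3072/655] → run H
t=20: (idle)
t=21: (idle)

context switches = 17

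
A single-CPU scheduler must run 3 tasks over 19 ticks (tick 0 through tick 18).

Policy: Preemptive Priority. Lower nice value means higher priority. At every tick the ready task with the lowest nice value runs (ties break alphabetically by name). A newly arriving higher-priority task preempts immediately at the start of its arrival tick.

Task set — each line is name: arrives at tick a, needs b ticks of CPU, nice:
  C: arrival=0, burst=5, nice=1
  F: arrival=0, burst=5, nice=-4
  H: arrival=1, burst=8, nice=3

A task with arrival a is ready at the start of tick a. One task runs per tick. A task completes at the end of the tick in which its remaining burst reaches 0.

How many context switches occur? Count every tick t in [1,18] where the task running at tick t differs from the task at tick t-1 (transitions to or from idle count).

context switches = 3

t=0: ready={C,F} → run F
t=1: ready={C,F,H} → run F
t=2: ready={C,F,H} → run F
t=3: ready={C,F,H} → run F
t=4: ready={C,F,H} → run F
t=5: ready={C,H} → run C
t=6: ready={C,H} → run C
t=7: ready={C,H} → run C
t=8: ready={C,H} → run C
t=9: ready={C,H} → run C
t=10: ready={H} → run H
t=11: ready={H} → run H
t=12: ready={H} → run H
t=13: ready={H} → run H
t=14: ready={H} → run H
t=15: ready={H} → run H
t=16: ready={H} → run H
t=17: ready={H} → run H
t=18: (idle)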